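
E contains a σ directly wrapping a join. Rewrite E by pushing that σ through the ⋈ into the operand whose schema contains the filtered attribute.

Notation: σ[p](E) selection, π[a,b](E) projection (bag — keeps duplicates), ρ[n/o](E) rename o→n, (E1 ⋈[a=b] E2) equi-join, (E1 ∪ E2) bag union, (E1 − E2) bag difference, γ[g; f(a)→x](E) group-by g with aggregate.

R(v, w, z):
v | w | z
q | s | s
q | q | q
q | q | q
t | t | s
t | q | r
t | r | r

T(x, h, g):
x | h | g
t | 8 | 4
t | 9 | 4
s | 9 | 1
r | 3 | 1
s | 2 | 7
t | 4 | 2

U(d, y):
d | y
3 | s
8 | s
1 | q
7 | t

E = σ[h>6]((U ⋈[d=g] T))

σ filters on h, owned by the right side.
E' = (U ⋈[d=g] σ[h>6](T))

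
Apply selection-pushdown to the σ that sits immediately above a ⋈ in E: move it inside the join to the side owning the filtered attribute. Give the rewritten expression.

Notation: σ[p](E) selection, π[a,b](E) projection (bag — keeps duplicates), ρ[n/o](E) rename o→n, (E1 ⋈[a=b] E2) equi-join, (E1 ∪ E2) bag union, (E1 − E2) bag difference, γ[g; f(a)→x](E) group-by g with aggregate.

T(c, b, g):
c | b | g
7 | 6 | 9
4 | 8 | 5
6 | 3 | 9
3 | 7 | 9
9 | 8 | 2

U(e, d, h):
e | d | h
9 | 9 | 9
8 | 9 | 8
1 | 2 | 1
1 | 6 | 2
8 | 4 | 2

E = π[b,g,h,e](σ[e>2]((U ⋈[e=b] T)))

σ filters on e, owned by the left side.
E' = π[b,g,h,e]((σ[e>2](U) ⋈[e=b] T))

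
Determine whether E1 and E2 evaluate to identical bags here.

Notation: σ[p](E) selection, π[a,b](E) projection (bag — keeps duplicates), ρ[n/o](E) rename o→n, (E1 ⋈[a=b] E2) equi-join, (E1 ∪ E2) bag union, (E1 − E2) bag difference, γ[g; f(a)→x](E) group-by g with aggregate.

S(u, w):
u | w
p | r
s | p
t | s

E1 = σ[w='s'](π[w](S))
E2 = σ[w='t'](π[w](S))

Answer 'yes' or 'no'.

E1 per-node cardinality:
  S → 3
  π[w](S) → 3
  σ[w='s'](π[w](S)) → 1
E2 per-node cardinality:
  S → 3
  π[w](S) → 3
  σ[w='t'](π[w](S)) → 0

E1 result:
w
s
E2 result:
w
(0 rows)
Witness: ('s',) appears 1× in E1 but 0× in E2.

no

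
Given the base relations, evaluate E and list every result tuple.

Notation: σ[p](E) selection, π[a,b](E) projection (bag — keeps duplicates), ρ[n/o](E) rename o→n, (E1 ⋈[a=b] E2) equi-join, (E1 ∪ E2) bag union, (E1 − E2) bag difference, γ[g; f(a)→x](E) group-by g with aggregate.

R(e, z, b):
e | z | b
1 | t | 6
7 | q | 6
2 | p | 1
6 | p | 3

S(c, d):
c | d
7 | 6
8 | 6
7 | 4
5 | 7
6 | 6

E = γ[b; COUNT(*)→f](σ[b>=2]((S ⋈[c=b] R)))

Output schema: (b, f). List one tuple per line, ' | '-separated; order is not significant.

Subexpression sizes:
  S → 5
  R → 4
  (S ⋈[c=b] R) → 2
  σ[b>=2]((S ⋈[c=b] R)) → 2
  γ[b; COUNT(*)→f](σ[b>=2]((S ⋈[c=b] R))) → 1

== RESULT ==
b | f
6 | 2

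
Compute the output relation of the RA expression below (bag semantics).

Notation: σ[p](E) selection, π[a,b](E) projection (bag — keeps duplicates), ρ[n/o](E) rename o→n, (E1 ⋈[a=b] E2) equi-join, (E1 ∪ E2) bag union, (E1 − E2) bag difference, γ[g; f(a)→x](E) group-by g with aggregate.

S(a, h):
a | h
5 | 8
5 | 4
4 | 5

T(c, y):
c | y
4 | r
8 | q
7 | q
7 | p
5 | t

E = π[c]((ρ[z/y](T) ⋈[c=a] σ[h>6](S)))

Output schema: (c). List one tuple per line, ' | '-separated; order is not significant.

Stepwise |·|:
  T → 5
  ρ[z/y](T) → 5
  S → 3
  σ[h>6](S) → 1
  (ρ[z/y](T) ⋈[c=a] σ[h>6](S)) → 1
  π[c]((ρ[z/y](T) ⋈[c=a] σ[h>6](S))) → 1

== RESULT ==
c
5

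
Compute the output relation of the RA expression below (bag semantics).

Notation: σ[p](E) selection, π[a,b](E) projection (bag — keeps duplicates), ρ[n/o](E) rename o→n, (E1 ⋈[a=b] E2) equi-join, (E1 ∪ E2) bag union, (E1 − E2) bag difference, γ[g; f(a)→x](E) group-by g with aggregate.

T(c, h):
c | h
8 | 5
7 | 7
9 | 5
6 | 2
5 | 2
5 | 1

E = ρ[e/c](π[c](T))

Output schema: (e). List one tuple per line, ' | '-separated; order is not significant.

Row counts bottom-up:
  T → 6
  π[c](T) → 6
  ρ[e/c](π[c](T)) → 6

== RESULT ==
e
5
5
6
7
8
9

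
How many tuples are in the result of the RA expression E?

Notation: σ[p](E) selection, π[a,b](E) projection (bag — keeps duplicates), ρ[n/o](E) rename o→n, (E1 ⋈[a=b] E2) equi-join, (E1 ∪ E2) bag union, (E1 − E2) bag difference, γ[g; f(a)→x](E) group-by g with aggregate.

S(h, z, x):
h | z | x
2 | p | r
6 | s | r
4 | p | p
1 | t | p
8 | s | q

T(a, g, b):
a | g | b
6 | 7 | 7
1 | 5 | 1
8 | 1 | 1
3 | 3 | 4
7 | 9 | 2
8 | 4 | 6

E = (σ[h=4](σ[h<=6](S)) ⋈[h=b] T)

Per-node cardinality:
  S → 5
  σ[h<=6](S) → 4
  σ[h=4](σ[h<=6](S)) → 1
  T → 6
  (σ[h=4](σ[h<=6](S)) ⋈[h=b] T) → 1

|E| = 1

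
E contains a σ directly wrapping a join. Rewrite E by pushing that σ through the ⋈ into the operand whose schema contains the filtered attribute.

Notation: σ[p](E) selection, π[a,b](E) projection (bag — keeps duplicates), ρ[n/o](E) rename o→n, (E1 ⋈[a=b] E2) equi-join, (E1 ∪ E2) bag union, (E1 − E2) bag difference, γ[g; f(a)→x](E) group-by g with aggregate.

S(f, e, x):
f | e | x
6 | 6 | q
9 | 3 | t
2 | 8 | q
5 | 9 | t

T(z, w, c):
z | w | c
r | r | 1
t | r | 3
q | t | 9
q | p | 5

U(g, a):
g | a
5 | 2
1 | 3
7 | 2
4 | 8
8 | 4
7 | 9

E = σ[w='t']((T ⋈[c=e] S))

σ filters on w, owned by the left side.
E' = (σ[w='t'](T) ⋈[c=e] S)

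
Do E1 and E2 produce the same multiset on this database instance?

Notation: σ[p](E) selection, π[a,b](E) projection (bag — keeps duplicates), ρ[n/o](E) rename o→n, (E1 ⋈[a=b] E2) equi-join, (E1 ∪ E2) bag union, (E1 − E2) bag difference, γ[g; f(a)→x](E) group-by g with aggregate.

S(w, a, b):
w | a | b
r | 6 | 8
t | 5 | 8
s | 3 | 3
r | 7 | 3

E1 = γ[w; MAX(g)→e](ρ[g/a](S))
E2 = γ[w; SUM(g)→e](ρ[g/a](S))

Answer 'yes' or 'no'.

E1 per-node cardinality:
  S → 4
  ρ[g/a](S) → 4
  γ[w; MAX(g)→e](ρ[g/a](S)) → 3
E2 per-node cardinality:
  S → 4
  ρ[g/a](S) → 4
  γ[w; SUM(g)→e](ρ[g/a](S)) → 3

E1 result:
w | e
r | 7
s | 3
t | 5
E2 result:
w | e
r | 13
s | 3
t | 5
Witness: ('r', 7) appears 1× in E1 but 0× in E2.

no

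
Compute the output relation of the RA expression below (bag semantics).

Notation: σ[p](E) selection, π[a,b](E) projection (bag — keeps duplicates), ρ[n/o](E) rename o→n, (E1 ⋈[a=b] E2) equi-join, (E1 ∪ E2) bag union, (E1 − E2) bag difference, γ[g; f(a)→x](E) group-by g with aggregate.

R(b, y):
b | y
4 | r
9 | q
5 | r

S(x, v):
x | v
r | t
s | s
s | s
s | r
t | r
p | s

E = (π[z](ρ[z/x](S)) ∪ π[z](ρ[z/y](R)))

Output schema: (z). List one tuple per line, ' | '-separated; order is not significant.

Subexpression sizes:
  S → 6
  ρ[z/x](S) → 6
  π[z](ρ[z/x](S)) → 6
  R → 3
  ρ[z/y](R) → 3
  π[z](ρ[z/y](R)) → 3
  (π[z](ρ[z/x](S)) ∪ π[z](ρ[z/y](R))) → 9

== RESULT ==
z
p
q
r
r
r
s
s
s
t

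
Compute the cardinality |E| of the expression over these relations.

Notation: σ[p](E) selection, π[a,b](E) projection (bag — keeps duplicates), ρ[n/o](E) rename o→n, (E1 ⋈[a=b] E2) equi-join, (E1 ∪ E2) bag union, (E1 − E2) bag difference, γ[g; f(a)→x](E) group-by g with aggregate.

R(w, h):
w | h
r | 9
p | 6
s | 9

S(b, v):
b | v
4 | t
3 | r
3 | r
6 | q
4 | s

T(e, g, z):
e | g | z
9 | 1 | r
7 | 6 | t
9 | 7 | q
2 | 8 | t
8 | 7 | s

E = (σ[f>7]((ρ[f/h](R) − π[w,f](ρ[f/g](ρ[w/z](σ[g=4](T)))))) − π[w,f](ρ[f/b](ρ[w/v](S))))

Subexpression sizes:
  R → 3
  ρ[f/h](R) → 3
  T → 5
  σ[g=4](T) → 0
  ρ[w/z](σ[g=4](T)) → 0
  ρ[f/g](ρ[w/z](σ[g=4](T))) → 0
  π[w,f](ρ[f/g](ρ[w/z](σ[g=4](T)))) → 0
  (ρ[f/h](R) − π[w,f](ρ[f/g](ρ[w/z](σ[g=4](T))))) → 3
  σ[f>7]((ρ[f/h](R) − π[w,f](ρ[f/g](ρ[w/z](σ[g=4](T)))))) → 2
  S → 5
  ρ[w/v](S) → 5
  ρ[f/b](ρ[w/v](S)) → 5
  π[w,f](ρ[f/b](ρ[w/v](S))) → 5
  (σ[f>7]((ρ[f/h](R) − π[w,f](ρ[f/g](ρ[w/z](σ[g=4](T)))))) − π[w,f](ρ[f/b](ρ[w/v](S)))) → 2

|E| = 2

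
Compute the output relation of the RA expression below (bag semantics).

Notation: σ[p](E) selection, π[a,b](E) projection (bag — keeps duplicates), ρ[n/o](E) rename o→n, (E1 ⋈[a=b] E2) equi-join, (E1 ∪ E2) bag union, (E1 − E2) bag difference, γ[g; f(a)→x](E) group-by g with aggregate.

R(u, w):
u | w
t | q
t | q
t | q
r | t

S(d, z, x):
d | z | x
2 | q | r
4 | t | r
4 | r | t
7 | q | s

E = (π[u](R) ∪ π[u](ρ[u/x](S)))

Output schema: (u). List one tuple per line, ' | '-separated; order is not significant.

Per-node cardinality:
  R → 4
  π[u](R) → 4
  S → 4
  ρ[u/x](S) → 4
  π[u](ρ[u/x](S)) → 4
  (π[u](R) ∪ π[u](ρ[u/x](S))) → 8

== RESULT ==
u
r
r
r
s
t
t
t
t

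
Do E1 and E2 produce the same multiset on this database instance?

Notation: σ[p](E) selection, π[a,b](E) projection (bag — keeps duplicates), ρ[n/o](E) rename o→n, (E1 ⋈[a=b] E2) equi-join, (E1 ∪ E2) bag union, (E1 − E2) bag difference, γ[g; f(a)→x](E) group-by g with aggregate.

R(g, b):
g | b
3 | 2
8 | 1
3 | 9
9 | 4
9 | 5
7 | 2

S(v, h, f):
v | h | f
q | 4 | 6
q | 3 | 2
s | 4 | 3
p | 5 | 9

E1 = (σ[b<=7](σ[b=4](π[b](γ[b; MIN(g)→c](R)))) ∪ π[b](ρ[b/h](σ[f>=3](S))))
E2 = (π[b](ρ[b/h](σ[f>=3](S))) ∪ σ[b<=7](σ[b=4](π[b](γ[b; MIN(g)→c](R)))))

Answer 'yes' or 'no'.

E1 per-node cardinality:
  R → 6
  γ[b; MIN(g)→c](R) → 5
  π[b](γ[b; MIN(g)→c](R)) → 5
  σ[b=4](π[b](γ[b; MIN(g)→c](R))) → 1
  σ[b<=7](σ[b=4](π[b](γ[b; MIN(g)→c](R)))) → 1
  S → 4
  σ[f>=3](S) → 3
  ρ[b/h](σ[f>=3](S)) → 3
  π[b](ρ[b/h](σ[f>=3](S))) → 3
  (σ[b<=7](σ[b=4](π[b](γ[b; MIN(g)→c](R)))) ∪ π[b](ρ[b/h](σ[f>=3](S)))) → 4
E2 per-node cardinality:
  S → 4
  σ[f>=3](S) → 3
  ρ[b/h](σ[f>=3](S)) → 3
  π[b](ρ[b/h](σ[f>=3](S))) → 3
  R → 6
  γ[b; MIN(g)→c](R) → 5
  π[b](γ[b; MIN(g)→c](R)) → 5
  σ[b=4](π[b](γ[b; MIN(g)→c](R))) → 1
  σ[b<=7](σ[b=4](π[b](γ[b; MIN(g)→c](R)))) → 1
  (π[b](ρ[b/h](σ[f>=3](S))) ∪ σ[b<=7](σ[b=4](π[b](γ[b; MIN(g)→c](R))))) → 4

E1 and E2 produce the same multiset:
b
4
4
4
5

yes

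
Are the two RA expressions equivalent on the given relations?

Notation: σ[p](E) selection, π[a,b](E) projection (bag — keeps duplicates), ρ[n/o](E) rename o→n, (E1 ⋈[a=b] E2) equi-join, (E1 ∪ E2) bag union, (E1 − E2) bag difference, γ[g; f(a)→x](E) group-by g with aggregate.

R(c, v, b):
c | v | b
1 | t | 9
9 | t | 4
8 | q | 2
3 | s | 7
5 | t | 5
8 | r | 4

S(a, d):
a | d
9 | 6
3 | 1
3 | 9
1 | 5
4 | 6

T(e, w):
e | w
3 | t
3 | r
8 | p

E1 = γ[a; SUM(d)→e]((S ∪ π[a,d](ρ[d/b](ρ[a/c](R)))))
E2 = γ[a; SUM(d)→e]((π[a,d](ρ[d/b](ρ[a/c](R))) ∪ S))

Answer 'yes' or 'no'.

E1 per-node cardinality:
  S → 5
  R → 6
  ρ[a/c](R) → 6
  ρ[d/b](ρ[a/c](R)) → 6
  π[a,d](ρ[d/b](ρ[a/c](R))) → 6
  (S ∪ π[a,d](ρ[d/b](ρ[a/c](R)))) → 11
  γ[a; SUM(d)→e]((S ∪ π[a,d](ρ[d/b](ρ[a/c](R))))) → 6
E2 per-node cardinality:
  R → 6
  ρ[a/c](R) → 6
  ρ[d/b](ρ[a/c](R)) → 6
  π[a,d](ρ[d/b](ρ[a/c](R))) → 6
  S → 5
  (π[a,d](ρ[d/b](ρ[a/c](R))) ∪ S) → 11
  γ[a; SUM(d)→e]((π[a,d](ρ[d/b](ρ[a/c](R))) ∪ S)) → 6

E1 and E2 produce the same multiset:
a | e
1 | 14
3 | 17
4 | 6
5 | 5
8 | 6
9 | 10

yes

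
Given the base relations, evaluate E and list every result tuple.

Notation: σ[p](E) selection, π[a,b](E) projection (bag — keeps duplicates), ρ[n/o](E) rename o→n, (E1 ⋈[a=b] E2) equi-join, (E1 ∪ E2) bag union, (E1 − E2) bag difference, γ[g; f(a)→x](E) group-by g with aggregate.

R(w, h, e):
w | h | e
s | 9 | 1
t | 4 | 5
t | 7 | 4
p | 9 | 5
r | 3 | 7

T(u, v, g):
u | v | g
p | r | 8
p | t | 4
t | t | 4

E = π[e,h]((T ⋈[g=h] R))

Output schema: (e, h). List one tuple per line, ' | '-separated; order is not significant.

Subexpression sizes:
  T → 3
  R → 5
  (T ⋈[g=h] R) → 2
  π[e,h]((T ⋈[g=h] R)) → 2

== RESULT ==
e | h
5 | 4
5 | 4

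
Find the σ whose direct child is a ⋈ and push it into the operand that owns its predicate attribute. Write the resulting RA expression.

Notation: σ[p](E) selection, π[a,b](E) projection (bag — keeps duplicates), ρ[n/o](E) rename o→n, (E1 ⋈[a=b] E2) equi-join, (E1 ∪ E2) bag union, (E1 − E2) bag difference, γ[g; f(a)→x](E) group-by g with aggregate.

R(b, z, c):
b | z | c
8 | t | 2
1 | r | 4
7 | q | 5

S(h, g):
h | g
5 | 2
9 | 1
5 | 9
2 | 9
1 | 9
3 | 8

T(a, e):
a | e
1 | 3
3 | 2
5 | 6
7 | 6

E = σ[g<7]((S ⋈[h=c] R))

σ filters on g, owned by the left side.
E' = (σ[g<7](S) ⋈[h=c] R)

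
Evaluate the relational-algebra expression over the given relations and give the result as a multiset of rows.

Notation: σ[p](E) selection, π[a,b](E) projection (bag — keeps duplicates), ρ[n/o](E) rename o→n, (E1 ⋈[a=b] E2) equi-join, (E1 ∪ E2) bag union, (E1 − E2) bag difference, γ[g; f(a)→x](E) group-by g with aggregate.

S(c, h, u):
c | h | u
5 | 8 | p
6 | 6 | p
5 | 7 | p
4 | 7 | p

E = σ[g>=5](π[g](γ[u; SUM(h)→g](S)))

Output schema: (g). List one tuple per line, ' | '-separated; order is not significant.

Row counts bottom-up:
  S → 4
  γ[u; SUM(h)→g](S) → 1
  π[g](γ[u; SUM(h)→g](S)) → 1
  σ[g>=5](π[g](γ[u; SUM(h)→g](S))) → 1

== RESULT ==
g
28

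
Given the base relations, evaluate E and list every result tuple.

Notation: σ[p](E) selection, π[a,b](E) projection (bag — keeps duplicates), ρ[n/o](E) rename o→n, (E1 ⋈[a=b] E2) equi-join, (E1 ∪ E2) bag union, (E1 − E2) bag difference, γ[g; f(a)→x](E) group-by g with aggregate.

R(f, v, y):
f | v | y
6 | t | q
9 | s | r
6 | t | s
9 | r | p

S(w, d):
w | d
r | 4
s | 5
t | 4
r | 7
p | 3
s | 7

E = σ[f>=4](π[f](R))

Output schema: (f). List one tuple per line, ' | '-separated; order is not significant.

Subexpression sizes:
  R → 4
  π[f](R) → 4
  σ[f>=4](π[f](R)) → 4

== RESULT ==
f
6
6
9
9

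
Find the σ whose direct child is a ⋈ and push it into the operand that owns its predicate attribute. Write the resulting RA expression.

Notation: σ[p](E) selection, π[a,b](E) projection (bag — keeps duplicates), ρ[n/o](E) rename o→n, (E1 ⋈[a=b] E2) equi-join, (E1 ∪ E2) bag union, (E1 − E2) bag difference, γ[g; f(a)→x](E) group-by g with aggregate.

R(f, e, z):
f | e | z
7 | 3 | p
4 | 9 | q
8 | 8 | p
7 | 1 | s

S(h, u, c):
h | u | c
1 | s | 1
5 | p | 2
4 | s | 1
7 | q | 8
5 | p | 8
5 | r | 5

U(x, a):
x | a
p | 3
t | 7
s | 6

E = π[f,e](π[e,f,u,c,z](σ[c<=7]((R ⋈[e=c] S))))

σ filters on c, owned by the right side.
E' = π[f,e](π[e,f,u,c,z]((R ⋈[e=c] σ[c<=7](S))))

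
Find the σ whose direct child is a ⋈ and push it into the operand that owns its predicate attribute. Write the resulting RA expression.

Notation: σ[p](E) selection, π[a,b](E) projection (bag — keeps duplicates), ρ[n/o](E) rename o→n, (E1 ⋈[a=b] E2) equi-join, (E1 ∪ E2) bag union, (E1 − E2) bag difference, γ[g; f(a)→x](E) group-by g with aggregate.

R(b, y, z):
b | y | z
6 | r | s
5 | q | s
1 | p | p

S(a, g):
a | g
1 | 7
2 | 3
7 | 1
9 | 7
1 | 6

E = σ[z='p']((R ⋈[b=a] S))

σ filters on z, owned by the left side.
E' = (σ[z='p'](R) ⋈[b=a] S)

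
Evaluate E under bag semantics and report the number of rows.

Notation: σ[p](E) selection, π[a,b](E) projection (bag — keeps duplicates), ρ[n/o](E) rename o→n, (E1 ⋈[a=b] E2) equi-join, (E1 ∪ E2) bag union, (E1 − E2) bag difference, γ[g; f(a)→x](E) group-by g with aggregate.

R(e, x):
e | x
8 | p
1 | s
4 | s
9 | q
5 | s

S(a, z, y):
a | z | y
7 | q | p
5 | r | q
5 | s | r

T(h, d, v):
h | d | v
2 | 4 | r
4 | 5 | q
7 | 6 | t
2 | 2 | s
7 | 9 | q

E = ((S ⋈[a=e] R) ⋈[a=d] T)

Per-node cardinality:
  S → 3
  R → 5
  (S ⋈[a=e] R) → 2
  T → 5
  ((S ⋈[a=e] R) ⋈[a=d] T) → 2

|E| = 2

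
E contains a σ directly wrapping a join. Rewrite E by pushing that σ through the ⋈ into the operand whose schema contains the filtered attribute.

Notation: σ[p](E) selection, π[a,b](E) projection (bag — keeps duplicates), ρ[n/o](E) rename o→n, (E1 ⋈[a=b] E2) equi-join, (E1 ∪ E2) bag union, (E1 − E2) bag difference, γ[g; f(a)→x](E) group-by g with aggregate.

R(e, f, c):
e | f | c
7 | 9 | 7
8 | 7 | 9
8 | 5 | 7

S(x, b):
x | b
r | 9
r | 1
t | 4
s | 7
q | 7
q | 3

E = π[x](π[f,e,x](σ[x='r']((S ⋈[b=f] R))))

σ filters on x, owned by the left side.
E' = π[x](π[f,e,x]((σ[x='r'](S) ⋈[b=f] R)))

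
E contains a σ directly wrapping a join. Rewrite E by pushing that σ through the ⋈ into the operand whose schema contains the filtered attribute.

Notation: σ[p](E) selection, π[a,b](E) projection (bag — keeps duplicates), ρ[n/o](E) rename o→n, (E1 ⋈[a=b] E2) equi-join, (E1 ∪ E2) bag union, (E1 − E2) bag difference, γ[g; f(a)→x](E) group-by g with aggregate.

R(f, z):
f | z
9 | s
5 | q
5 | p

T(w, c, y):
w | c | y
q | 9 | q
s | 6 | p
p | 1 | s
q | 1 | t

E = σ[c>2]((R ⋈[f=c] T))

σ filters on c, owned by the right side.
E' = (R ⋈[f=c] σ[c>2](T))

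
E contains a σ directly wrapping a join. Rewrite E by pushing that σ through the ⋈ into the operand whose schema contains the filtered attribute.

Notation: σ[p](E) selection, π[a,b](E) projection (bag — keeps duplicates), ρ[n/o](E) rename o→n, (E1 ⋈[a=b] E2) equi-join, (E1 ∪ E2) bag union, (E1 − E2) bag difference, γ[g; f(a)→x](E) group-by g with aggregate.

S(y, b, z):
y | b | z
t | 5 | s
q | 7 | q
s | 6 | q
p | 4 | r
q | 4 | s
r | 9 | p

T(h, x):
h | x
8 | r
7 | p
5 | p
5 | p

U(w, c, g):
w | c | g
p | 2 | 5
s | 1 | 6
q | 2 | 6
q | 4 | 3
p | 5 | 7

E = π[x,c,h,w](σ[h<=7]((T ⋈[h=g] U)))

σ filters on h, owned by the left side.
E' = π[x,c,h,w]((σ[h<=7](T) ⋈[h=g] U))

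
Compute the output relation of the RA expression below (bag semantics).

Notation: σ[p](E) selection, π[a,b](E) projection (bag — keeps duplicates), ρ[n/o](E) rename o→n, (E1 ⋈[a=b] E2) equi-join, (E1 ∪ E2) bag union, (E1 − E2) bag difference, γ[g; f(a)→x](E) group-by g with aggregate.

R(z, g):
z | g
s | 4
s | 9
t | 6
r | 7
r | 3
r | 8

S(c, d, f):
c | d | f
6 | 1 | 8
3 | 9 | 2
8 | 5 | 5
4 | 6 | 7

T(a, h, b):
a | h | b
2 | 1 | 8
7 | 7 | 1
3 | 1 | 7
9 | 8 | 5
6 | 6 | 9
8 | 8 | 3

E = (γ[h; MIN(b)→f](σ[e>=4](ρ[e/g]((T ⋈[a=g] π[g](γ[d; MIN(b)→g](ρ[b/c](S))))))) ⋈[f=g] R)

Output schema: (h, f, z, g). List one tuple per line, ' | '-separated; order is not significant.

Subexpression sizes:
  T → 6
  S → 4
  ρ[b/c](S) → 4
  γ[d; MIN(b)→g](ρ[b/c](S)) → 4
  π[g](γ[d; MIN(b)→g](ρ[b/c](S))) → 4
  (T ⋈[a=g] π[g](γ[d; MIN(b)→g](ρ[b/c](S)))) → 3
  ρ[e/g]((T ⋈[a=g] π[g](γ[d; MIN(b)→g](ρ[b/c](S))))) → 3
  σ[e>=4](ρ[e/g]((T ⋈[a=g] π[g](γ[d; MIN(b)→g](ρ[b/c](S)))))) → 2
  γ[h; MIN(b)→f](σ[e>=4](ρ[e/g]((T ⋈[a=g] π[g](γ[d; MIN(b)→g](ρ[b/c](S))))))) → 2
  R → 6
  (γ[h; MIN(b)→f](σ[e>=4](ρ[e/g]((T ⋈[a=g] π[g](γ[d; MIN(b)→g](ρ[b/c](S))))))) ⋈[f=g] R) → 2

== RESULT ==
h | f | z | g
6 | 9 | s | 9
8 | 3 | r | 3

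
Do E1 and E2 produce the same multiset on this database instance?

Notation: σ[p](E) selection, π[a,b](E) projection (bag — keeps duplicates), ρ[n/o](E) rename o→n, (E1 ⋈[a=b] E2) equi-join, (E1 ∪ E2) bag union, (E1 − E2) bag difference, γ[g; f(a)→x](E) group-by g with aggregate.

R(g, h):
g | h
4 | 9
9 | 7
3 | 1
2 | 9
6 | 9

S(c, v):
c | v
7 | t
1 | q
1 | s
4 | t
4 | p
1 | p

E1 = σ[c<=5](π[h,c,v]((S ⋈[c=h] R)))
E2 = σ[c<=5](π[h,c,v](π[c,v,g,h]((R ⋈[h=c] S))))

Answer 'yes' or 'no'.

E1 stepwise |·|:
  S → 6
  R → 5
  (S ⋈[c=h] R) → 4
  π[h,c,v]((S ⋈[c=h] R)) → 4
  σ[c<=5](π[h,c,v]((S ⋈[c=h] R))) → 3
E2 stepwise |·|:
  R → 5
  S → 6
  (R ⋈[h=c] S) → 4
  π[c,v,g,h]((R ⋈[h=c] S)) → 4
  π[h,c,v](π[c,v,g,h]((R ⋈[h=c] S))) → 4
  σ[c<=5](π[h,c,v](π[c,v,g,h]((R ⋈[h=c] S)))) → 3

E1 and E2 produce the same multiset:
h | c | v
1 | 1 | p
1 | 1 | q
1 | 1 | s

yes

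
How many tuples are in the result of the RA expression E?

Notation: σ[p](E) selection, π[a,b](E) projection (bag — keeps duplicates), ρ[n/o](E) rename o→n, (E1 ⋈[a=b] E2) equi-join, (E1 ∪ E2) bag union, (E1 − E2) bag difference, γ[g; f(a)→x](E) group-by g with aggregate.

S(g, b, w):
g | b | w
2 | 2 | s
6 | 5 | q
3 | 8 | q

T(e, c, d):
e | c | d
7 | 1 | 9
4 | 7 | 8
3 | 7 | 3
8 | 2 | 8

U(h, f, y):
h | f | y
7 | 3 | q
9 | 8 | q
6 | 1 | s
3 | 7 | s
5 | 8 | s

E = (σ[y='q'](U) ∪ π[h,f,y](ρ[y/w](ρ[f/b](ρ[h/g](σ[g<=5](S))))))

Subexpression sizes:
  U → 5
  σ[y='q'](U) → 2
  S → 3
  σ[g<=5](S) → 2
  ρ[h/g](σ[g<=5](S)) → 2
  ρ[f/b](ρ[h/g](σ[g<=5](S))) → 2
  ρ[y/w](ρ[f/b](ρ[h/g](σ[g<=5](S)))) → 2
  π[h,f,y](ρ[y/w](ρ[f/b](ρ[h/g](σ[g<=5](S))))) → 2
  (σ[y='q'](U) ∪ π[h,f,y](ρ[y/w](ρ[f/b](ρ[h/g](σ[g<=5](S)))))) → 4

|E| = 4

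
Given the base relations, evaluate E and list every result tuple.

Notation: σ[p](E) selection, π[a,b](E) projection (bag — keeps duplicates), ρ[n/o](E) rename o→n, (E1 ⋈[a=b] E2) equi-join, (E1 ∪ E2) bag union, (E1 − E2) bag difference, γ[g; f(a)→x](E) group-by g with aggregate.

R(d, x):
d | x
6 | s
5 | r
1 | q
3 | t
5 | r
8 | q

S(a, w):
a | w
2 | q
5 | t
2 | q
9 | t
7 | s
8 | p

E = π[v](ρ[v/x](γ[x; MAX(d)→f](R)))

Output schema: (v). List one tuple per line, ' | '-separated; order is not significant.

Per-node cardinality:
  R → 6
  γ[x; MAX(d)→f](R) → 4
  ρ[v/x](γ[x; MAX(d)→f](R)) → 4
  π[v](ρ[v/x](γ[x; MAX(d)→f](R))) → 4

== RESULT ==
v
q
r
s
t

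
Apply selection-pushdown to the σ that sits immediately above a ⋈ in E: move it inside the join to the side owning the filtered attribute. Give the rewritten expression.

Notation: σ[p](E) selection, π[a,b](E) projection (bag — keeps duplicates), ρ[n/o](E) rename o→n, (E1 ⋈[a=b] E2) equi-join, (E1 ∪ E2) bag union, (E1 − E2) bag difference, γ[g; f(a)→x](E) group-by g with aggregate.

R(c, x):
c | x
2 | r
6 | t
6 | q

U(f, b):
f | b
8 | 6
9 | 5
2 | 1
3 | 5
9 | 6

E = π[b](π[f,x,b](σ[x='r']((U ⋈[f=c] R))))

σ filters on x, owned by the right side.
E' = π[b](π[f,x,b]((U ⋈[f=c] σ[x='r'](R))))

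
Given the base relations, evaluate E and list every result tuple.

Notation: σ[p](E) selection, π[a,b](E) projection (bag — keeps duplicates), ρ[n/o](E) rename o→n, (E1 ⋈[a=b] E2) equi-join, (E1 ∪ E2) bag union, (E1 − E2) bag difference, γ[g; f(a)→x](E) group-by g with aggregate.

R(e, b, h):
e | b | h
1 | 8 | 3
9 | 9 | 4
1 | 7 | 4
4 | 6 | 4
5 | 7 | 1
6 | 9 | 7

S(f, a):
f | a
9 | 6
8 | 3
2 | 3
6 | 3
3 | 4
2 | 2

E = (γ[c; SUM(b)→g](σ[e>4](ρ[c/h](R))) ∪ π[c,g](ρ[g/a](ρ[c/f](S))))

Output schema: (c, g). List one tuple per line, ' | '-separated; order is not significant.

Stepwise |·|:
  R → 6
  ρ[c/h](R) → 6
  σ[e>4](ρ[c/h](R)) → 3
  γ[c; SUM(b)→g](σ[e>4](ρ[c/h](R))) → 3
  S → 6
  ρ[c/f](S) → 6
  ρ[g/a](ρ[c/f](S)) → 6
  π[c,g](ρ[g/a](ρ[c/f](S))) → 6
  (γ[c; SUM(b)→g](σ[e>4](ρ[c/h](R))) ∪ π[c,g](ρ[g/a](ρ[c/f](S)))) → 9

== RESULT ==
c | g
1 | 7
2 | 2
2 | 3
3 | 4
4 | 9
6 | 3
7 | 9
8 | 3
9 | 6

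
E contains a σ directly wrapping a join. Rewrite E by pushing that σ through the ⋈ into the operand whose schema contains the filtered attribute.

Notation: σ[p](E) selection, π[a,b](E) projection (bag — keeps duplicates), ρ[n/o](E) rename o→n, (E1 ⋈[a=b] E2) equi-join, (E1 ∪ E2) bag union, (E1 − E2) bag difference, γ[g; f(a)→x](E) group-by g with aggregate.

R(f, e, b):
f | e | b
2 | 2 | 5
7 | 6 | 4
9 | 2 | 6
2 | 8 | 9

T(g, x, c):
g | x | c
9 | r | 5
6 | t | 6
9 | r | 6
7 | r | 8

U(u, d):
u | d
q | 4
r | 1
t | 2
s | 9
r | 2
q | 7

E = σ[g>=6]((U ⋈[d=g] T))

σ filters on g, owned by the right side.
E' = (U ⋈[d=g] σ[g>=6](T))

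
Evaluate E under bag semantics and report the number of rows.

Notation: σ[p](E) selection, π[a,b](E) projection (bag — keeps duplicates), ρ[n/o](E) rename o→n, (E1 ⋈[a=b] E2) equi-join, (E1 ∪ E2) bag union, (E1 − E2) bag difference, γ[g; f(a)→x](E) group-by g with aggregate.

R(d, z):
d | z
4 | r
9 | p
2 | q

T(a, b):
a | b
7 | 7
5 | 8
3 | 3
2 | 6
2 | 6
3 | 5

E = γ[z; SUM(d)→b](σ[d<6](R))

Per-node cardinality:
  R → 3
  σ[d<6](R) → 2
  γ[z; SUM(d)→b](σ[d<6](R)) → 2

|E| = 2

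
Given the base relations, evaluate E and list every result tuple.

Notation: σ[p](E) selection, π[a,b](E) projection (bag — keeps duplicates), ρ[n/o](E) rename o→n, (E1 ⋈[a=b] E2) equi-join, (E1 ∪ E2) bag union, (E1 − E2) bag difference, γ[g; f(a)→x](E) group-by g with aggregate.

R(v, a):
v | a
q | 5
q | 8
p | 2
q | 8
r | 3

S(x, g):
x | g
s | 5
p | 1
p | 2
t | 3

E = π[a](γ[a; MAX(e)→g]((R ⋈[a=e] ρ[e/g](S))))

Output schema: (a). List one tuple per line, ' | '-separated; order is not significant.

Per-node cardinality:
  R → 5
  S → 4
  ρ[e/g](S) → 4
  (R ⋈[a=e] ρ[e/g](S)) → 3
  γ[a; MAX(e)→g]((R ⋈[a=e] ρ[e/g](S))) → 3
  π[a](γ[a; MAX(e)→g]((R ⋈[a=e] ρ[e/g](S)))) → 3

== RESULT ==
a
2
3
5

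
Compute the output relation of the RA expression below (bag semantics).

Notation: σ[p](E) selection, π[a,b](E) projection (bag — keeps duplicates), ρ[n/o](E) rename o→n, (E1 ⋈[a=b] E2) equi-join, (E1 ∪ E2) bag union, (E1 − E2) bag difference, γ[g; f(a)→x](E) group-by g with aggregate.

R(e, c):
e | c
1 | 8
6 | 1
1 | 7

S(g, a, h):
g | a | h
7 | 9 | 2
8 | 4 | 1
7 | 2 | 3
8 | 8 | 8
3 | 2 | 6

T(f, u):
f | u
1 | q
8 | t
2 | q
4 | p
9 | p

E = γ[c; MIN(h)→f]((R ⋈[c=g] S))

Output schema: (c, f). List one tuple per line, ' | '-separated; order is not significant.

Per-node cardinality:
  R → 3
  S → 5
  (R ⋈[c=g] S) → 4
  γ[c; MIN(h)→f]((R ⋈[c=g] S)) → 2

== RESULT ==
c | f
7 | 2
8 | 1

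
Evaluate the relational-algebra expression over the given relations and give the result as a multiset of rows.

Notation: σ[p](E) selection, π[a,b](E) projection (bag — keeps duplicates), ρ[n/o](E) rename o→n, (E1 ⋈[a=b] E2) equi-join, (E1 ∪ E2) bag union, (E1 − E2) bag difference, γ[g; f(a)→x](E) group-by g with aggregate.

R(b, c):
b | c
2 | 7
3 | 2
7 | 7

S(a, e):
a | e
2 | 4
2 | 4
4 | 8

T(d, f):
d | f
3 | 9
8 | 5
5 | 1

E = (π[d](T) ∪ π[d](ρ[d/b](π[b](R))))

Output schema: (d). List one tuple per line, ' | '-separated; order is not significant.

Subexpression sizes:
  T → 3
  π[d](T) → 3
  R → 3
  π[b](R) → 3
  ρ[d/b](π[b](R)) → 3
  π[d](ρ[d/b](π[b](R))) → 3
  (π[d](T) ∪ π[d](ρ[d/b](π[b](R)))) → 6

== RESULT ==
d
2
3
3
5
7
8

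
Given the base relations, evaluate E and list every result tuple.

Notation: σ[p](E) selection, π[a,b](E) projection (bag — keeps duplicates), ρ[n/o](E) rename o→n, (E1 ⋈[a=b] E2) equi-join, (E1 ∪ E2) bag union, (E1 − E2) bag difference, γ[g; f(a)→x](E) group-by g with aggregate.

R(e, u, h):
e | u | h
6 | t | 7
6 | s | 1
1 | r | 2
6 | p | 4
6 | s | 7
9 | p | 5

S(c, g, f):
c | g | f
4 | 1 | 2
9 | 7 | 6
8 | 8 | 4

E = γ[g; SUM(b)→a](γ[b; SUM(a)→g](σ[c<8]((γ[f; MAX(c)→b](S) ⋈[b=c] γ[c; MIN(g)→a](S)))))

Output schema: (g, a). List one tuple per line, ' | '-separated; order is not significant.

Stepwise |·|:
  S → 3
  γ[f; MAX(c)→b](S) → 3
  S → 3
  γ[c; MIN(g)→a](S) → 3
  (γ[f; MAX(c)→b](S) ⋈[b=c] γ[c; MIN(g)→a](S)) → 3
  σ[c<8]((γ[f; MAX(c)→b](S) ⋈[b=c] γ[c; MIN(g)→a](S))) → 1
  γ[b; SUM(a)→g](σ[c<8]((γ[f; MAX(c)→b](S) ⋈[b=c] γ[c; MIN(g)→a](S)))) → 1
  γ[g; SUM(b)→a](γ[b; SUM(a)→g](σ[c<8]((γ[f; MAX(c)→b](S) ⋈[b=c] γ[c; MIN(g)→a](S))))) → 1

== RESULT ==
g | a
1 | 4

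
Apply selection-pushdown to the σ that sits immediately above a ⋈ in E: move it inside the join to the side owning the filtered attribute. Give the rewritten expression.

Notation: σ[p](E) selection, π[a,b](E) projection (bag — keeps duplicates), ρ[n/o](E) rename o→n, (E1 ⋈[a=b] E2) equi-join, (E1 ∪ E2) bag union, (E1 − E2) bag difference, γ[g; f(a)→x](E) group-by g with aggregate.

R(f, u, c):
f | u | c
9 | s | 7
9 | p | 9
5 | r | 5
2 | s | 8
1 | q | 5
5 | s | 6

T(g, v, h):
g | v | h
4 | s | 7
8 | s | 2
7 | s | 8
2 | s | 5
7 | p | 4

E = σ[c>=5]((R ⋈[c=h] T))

σ filters on c, owned by the left side.
E' = (σ[c>=5](R) ⋈[c=h] T)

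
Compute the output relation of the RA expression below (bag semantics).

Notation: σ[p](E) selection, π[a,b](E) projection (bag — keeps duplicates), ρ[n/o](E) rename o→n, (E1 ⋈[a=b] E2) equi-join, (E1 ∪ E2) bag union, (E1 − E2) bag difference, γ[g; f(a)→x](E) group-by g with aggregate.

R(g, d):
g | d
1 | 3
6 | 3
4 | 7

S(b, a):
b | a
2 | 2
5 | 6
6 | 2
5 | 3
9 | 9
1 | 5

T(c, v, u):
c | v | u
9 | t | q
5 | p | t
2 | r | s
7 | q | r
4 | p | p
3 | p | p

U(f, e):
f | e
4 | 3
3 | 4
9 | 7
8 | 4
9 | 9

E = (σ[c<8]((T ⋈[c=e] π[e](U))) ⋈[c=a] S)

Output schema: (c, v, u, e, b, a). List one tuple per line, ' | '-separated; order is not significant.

Row counts bottom-up:
  T → 6
  U → 5
  π[e](U) → 5
  (T ⋈[c=e] π[e](U)) → 5
  σ[c<8]((T ⋈[c=e] π[e](U))) → 4
  S → 6
  (σ[c<8]((T ⋈[c=e] π[e](U))) ⋈[c=a] S) → 1

== RESULT ==
c | v | u | e | b | a
3 | p | p | 3 | 5 | 3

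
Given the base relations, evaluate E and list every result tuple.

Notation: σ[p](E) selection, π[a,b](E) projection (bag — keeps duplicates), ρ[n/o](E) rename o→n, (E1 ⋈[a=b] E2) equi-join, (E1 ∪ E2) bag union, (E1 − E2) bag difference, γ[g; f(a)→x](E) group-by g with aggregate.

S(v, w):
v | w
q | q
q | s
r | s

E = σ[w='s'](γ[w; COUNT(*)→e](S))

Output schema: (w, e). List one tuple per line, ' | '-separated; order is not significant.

Stepwise |·|:
  S → 3
  γ[w; COUNT(*)→e](S) → 2
  σ[w='s'](γ[w; COUNT(*)→e](S)) → 1

== RESULT ==
w | e
s | 2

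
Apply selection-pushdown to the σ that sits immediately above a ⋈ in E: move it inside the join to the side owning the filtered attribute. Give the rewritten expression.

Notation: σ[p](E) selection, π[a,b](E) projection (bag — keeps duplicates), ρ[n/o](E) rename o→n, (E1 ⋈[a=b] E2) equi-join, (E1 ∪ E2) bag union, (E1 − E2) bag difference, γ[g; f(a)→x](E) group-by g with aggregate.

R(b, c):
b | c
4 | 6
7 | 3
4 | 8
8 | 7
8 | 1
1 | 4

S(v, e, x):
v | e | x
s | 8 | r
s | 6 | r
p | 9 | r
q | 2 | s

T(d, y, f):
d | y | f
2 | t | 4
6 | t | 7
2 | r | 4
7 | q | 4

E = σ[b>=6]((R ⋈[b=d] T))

σ filters on b, owned by the left side.
E' = (σ[b>=6](R) ⋈[b=d] T)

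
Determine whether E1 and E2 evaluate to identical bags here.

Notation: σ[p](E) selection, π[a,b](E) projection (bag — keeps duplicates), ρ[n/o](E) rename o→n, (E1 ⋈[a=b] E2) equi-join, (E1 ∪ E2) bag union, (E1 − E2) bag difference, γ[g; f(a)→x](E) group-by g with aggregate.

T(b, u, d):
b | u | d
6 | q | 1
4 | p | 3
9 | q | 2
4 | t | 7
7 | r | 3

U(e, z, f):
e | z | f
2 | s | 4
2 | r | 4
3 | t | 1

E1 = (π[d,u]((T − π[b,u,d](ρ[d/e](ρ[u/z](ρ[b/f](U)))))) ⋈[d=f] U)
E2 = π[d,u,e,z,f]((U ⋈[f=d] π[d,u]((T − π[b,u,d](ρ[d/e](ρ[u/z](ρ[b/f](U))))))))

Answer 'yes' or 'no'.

E1 per-node cardinality:
  T → 5
  U → 3
  ρ[b/f](U) → 3
  ρ[u/z](ρ[b/f](U)) → 3
  ρ[d/e](ρ[u/z](ρ[b/f](U))) → 3
  π[b,u,d](ρ[d/e](ρ[u/z](ρ[b/f](U)))) → 3
  (T − π[b,u,d](ρ[d/e](ρ[u/z](ρ[b/f](U))))) → 5
  π[d,u]((T − π[b,u,d](ρ[d/e](ρ[u/z](ρ[b/f](U)))))) → 5
  U → 3
  (π[d,u]((T − π[b,u,d](ρ[d/e](ρ[u/z](ρ[b/f](U)))))) ⋈[d=f] U) → 1
E2 per-node cardinality:
  U → 3
  T → 5
  U → 3
  ρ[b/f](U) → 3
  ρ[u/z](ρ[b/f](U)) → 3
  ρ[d/e](ρ[u/z](ρ[b/f](U))) → 3
  π[b,u,d](ρ[d/e](ρ[u/z](ρ[b/f](U)))) → 3
  (T − π[b,u,d](ρ[d/e](ρ[u/z](ρ[b/f](U))))) → 5
  π[d,u]((T − π[b,u,d](ρ[d/e](ρ[u/z](ρ[b/f](U)))))) → 5
  (U ⋈[f=d] π[d,u]((T − π[b,u,d](ρ[d/e](ρ[u/z](ρ[b/f](U))))))) → 1
  π[d,u,e,z,f]((U ⋈[f=d] π[d,u]((T − π[b,u,d](ρ[d/e](ρ[u/z](ρ[b/f](U)))))))) → 1

E1 and E2 produce the same multiset:
d | u | e | z | f
1 | q | 3 | t | 1

yes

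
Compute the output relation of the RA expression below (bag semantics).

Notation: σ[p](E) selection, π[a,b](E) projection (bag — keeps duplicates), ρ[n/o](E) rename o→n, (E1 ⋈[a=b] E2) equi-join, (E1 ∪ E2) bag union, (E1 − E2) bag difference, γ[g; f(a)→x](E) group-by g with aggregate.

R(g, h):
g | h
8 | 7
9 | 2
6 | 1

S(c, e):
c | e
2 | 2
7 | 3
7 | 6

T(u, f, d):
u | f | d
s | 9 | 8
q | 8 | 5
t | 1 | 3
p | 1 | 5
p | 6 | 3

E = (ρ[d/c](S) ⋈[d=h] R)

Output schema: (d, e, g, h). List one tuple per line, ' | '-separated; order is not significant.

Row counts bottom-up:
  S → 3
  ρ[d/c](S) → 3
  R → 3
  (ρ[d/c](S) ⋈[d=h] R) → 3

== RESULT ==
d | e | g | h
2 | 2 | 9 | 2
7 | 3 | 8 | 7
7 | 6 | 8 | 7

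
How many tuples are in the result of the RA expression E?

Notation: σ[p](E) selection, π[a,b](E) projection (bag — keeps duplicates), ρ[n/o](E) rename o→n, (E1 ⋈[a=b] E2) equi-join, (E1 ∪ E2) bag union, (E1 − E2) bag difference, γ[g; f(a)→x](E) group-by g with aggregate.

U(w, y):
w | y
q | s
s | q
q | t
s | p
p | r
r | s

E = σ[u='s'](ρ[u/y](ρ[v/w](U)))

Row counts bottom-up:
  U → 6
  ρ[v/w](U) → 6
  ρ[u/y](ρ[v/w](U)) → 6
  σ[u='s'](ρ[u/y](ρ[v/w](U))) → 2

|E| = 2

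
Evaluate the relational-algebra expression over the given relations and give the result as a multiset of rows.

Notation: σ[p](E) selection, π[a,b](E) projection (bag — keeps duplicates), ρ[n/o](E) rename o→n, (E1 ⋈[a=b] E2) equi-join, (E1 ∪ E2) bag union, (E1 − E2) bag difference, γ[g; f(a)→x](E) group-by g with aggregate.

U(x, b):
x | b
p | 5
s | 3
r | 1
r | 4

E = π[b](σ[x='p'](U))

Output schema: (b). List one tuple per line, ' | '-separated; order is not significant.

Stepwise |·|:
  U → 4
  σ[x='p'](U) → 1
  π[b](σ[x='p'](U)) → 1

== RESULT ==
b
5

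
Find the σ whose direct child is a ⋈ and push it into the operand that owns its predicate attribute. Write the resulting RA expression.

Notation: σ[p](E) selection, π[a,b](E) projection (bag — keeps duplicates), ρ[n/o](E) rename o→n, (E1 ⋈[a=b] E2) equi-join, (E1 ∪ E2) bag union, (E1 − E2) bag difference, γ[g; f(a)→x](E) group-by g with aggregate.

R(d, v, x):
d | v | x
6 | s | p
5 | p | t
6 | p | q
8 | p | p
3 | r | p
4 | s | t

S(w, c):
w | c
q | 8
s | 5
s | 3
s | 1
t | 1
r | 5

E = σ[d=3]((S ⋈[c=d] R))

σ filters on d, owned by the right side.
E' = (S ⋈[c=d] σ[d=3](R))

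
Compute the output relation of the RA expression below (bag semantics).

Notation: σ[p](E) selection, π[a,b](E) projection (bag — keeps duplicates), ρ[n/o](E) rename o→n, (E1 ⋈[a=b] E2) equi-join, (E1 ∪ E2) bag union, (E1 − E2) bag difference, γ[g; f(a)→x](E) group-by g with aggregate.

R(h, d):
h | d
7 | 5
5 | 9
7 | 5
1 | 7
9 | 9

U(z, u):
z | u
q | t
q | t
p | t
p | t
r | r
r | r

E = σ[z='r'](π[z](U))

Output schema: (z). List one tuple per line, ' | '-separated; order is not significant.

Per-node cardinality:
  U → 6
  π[z](U) → 6
  σ[z='r'](π[z](U)) → 2

== RESULT ==
z
r
r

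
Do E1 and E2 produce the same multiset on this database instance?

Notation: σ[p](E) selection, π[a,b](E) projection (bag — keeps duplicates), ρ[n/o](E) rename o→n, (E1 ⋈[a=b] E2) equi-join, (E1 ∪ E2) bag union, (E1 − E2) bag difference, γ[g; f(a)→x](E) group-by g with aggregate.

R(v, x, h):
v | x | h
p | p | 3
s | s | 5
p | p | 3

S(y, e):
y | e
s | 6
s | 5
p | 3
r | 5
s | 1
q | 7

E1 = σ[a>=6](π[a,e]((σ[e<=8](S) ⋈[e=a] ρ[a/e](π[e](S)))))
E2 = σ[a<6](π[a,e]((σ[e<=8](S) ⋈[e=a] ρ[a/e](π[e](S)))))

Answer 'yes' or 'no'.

E1 per-node cardinality:
  S → 6
  σ[e<=8](S) → 6
  S → 6
  π[e](S) → 6
  ρ[a/e](π[e](S)) → 6
  (σ[e<=8](S) ⋈[e=a] ρ[a/e](π[e](S))) → 8
  π[a,e]((σ[e<=8](S) ⋈[e=a] ρ[a/e](π[e](S)))) → 8
  σ[a>=6](π[a,e]((σ[e<=8](S) ⋈[e=a] ρ[a/e](π[e](S))))) → 2
E2 per-node cardinality:
  S → 6
  σ[e<=8](S) → 6
  S → 6
  π[e](S) → 6
  ρ[a/e](π[e](S)) → 6
  (σ[e<=8](S) ⋈[e=a] ρ[a/e](π[e](S))) → 8
  π[a,e]((σ[e<=8](S) ⋈[e=a] ρ[a/e](π[e](S)))) → 8
  σ[a<6](π[a,e]((σ[e<=8](S) ⋈[e=a] ρ[a/e](π[e](S))))) → 6

E1 result:
a | e
6 | 6
7 | 7
E2 result:
a | e
1 | 1
3 | 3
5 | 5
5 | 5
5 | 5
5 | 5
Witness: (3, 3) appears 0× in E1 but 1× in E2.

no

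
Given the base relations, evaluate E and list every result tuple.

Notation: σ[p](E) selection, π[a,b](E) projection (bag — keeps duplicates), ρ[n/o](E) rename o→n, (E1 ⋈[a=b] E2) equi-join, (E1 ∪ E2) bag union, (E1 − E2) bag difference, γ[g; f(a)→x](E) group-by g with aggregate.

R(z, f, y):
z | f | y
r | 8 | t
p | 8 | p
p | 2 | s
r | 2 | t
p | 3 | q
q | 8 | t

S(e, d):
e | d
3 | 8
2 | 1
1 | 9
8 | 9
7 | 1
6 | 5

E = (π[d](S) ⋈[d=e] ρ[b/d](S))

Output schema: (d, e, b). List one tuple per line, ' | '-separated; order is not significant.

Row counts bottom-up:
  S → 6
  π[d](S) → 6
  S → 6
  ρ[b/d](S) → 6
  (π[d](S) ⋈[d=e] ρ[b/d](S)) → 3

== RESULT ==
d | e | b
1 | 1 | 9
1 | 1 | 9
8 | 8 | 9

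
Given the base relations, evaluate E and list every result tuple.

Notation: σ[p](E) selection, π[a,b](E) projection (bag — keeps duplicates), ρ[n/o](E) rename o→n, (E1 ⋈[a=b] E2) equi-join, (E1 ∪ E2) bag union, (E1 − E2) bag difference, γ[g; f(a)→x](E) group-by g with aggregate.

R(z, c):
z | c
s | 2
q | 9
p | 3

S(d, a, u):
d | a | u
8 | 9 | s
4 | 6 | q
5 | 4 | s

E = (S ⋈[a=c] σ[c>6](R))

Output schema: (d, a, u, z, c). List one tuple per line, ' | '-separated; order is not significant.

Subexpression sizes:
  S → 3
  R → 3
  σ[c>6](R) → 1
  (S ⋈[a=c] σ[c>6](R)) → 1

== RESULT ==
d | a | u | z | c
8 | 9 | s | q | 9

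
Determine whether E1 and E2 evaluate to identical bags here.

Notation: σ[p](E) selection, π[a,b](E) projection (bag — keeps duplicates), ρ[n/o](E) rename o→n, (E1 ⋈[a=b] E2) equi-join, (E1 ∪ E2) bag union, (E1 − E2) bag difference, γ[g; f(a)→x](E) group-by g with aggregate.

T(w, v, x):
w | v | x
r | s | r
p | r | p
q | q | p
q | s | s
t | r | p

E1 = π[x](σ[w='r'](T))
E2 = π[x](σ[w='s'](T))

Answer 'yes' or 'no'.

E1 stepwise |·|:
  T → 5
  σ[w='r'](T) → 1
  π[x](σ[w='r'](T)) → 1
E2 stepwise |·|:
  T → 5
  σ[w='s'](T) → 0
  π[x](σ[w='s'](T)) → 0

E1 result:
x
r
E2 result:
x
(0 rows)
Witness: ('r',) appears 1× in E1 but 0× in E2.

no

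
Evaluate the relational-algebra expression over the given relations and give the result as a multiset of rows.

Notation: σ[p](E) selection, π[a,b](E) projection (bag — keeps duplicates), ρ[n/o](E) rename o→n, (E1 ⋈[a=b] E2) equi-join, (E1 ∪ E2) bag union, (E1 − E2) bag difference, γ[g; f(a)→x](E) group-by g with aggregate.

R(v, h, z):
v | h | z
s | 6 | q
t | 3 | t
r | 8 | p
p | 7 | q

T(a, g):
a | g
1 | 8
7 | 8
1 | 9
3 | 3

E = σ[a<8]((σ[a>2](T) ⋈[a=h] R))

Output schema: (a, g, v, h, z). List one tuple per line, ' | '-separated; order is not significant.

Row counts bottom-up:
  T → 4
  σ[a>2](T) → 2
  R → 4
  (σ[a>2](T) ⋈[a=h] R) → 2
  σ[a<8]((σ[a>2](T) ⋈[a=h] R)) → 2

== RESULT ==
a | g | v | h | z
3 | 3 | t | 3 | t
7 | 8 | p | 7 | q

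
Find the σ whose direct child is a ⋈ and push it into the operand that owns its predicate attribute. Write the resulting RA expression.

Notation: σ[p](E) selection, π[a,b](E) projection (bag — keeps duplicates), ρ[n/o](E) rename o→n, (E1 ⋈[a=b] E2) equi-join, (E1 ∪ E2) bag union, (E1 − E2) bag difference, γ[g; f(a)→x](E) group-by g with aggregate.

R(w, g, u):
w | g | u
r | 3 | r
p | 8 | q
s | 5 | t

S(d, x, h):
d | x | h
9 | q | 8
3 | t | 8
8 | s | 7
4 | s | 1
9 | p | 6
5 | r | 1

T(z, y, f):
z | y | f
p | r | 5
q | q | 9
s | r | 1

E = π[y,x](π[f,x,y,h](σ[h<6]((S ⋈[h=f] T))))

σ filters on h, owned by the left side.
E' = π[y,x](π[f,x,y,h]((σ[h<6](S) ⋈[h=f] T)))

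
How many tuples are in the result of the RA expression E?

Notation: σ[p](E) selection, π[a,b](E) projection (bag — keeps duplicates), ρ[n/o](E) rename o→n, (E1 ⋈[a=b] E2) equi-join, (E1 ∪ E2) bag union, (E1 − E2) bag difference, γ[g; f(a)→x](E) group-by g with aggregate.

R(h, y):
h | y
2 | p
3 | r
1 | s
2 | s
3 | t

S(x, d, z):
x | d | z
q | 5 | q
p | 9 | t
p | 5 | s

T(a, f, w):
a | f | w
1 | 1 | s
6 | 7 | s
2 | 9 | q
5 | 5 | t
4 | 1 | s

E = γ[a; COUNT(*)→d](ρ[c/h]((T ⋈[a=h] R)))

Stepwise |·|:
  T → 5
  R → 5
  (T ⋈[a=h] R) → 3
  ρ[c/h]((T ⋈[a=h] R)) → 3
  γ[a; COUNT(*)→d](ρ[c/h]((T ⋈[a=h] R))) → 2

|E| = 2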